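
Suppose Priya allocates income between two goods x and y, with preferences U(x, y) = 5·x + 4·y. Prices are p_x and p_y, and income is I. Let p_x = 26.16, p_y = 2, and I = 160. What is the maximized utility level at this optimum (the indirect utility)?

V = 320

Perfect substitutes: compare marginal utility per dollar. 5/p_x vs 4/p_y → 0.1911 vs 2.
y gives more utility per dollar, so spend all income on y: y* = I/p_y, x* = 0.
Numerically: x* = 0, y* = 80.
Utility at the optimum: U(0, 80) = 320.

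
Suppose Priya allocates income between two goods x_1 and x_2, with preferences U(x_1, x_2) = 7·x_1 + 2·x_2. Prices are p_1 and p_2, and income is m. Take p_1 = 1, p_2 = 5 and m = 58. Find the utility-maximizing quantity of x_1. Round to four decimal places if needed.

Perfect substitutes: compare marginal utility per dollar. 7/p_1 vs 2/p_2 → 7 vs 0.4.
x_1 gives more utility per dollar, so spend all income on x_1: x_1* = m/p_1, x_2* = 0.
Numerically: x_1* = 58, x_2* = 0.

x_1* = 58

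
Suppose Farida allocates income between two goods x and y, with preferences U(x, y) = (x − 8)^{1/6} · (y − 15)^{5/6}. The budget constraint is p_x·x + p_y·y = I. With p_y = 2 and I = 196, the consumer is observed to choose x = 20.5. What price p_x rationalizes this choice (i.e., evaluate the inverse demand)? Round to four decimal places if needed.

This is Cobb-Douglas in (x−8, y−15): tangency gives 1/6·p_y·(y−15) = 5/6·p_x·(x−8).
After buying the subsistence bundle (8, 15), a share 1/6 of the remaining income goes to x: x* = 8 + 1/6·(I − 8p_x − 15p_y)/p_x.
Set x* = 20.5 in the demand function and solve for p_x: p_x = 2.

p_x = 2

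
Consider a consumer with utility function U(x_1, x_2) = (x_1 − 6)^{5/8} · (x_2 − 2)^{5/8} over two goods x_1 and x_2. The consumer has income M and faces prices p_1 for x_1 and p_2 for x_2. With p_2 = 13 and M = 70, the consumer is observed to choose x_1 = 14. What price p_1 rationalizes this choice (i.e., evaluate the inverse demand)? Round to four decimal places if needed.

p_1 = 2

MRS = (x_2−2)/(x_1−6). Tangency with p_1/p_2 gives x_2−2 = (p_1/p_2)·(x_1−6).
Substituting into the budget: x_1* = 6 + 0.5·(M − 6·p_1 − 2·p_2)/p_1, and x_2* = 2 + 0.5·(…)/p_2.
Set x_1* = 14 in the demand function and solve for p_1: p_1 = 2.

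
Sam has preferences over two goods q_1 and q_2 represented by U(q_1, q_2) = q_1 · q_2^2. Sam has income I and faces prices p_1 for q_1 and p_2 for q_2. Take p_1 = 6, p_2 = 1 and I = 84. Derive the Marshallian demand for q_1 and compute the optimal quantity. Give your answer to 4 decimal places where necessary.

MU_q_1/MU_q_2 = (q_2)/(2·q_1); tangency sets this equal to p_1/p_2.
So p_2·q_2 = 2·p_1·q_1; combined with the budget, a share 1/3 of income goes to q_1.
Demand: q_1*(p_1,p_2,I) = 1/3·I/p_1 and q_2* = 2/3·I/p_2.
At p_1=6, p_2=1, I=84: q_1* = 1/3·84/6 = 4.6667.

q_1* = 4.6667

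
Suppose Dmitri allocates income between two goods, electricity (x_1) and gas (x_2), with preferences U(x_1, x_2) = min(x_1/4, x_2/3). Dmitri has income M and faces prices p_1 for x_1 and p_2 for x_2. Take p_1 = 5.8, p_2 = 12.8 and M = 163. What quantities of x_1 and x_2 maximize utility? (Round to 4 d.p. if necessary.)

x_1* = 10.5844, x_2* = 7.9383

Leontief preferences: the optimum is at the kink where x_1/4 = x_2/3, i.e. x_2 = (3/4)·x_1.
Budget: p_1·x_1 + p_2·(3/4)·x_1 = M, so (4·p_1 + 3·p_2)·x_1 = 4·M.
Demand: x_1*(p_1,p_2,M) = 4·M/(4·p_1 + 3·p_2), x_2* = 3·M/(4·p_1 + 3·p_2).
Here 4·5.8 + 3·12.8 = 61.6, giving x_1* = 10.5844 and x_2* = 7.9383.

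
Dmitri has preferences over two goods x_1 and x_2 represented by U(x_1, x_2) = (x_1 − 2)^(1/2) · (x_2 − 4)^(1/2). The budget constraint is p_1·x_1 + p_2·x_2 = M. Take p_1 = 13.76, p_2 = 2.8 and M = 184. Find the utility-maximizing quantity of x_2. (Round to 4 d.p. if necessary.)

Let x_1' = x_1−2, x_2' = x_2−4. MRS = x_2'/x_1' = p_1/p_2.
Substituting into the budget: x_1* = 2 + 0.5·(M − 2·p_1 − 4·p_2)/p_1, and x_2* = 4 + 0.5·(…)/p_2.
Discretionary income = 184 − 2·13.76 − 4·2.8 = 145.28; x_2* = 4 + 0.5·145.28/2.8 = 29.9429.

x_2* = 29.9429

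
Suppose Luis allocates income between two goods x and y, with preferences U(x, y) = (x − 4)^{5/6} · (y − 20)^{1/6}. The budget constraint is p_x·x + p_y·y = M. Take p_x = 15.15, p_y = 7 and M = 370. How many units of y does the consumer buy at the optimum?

y* = 24.0333

This is Cobb-Douglas in (x−4, y−20): tangency gives 5/6·p_y·(y−20) = 1/6·p_x·(x−4).
After buying the subsistence bundle (4, 20), a share 5/6 of the remaining income goes to x: x* = 4 + 5/6·(M − 4p_x − 20p_y)/p_x.
Discretionary income = 370 − 4·15.15 − 20·7 = 169.4; y* = 20 + 1/6·169.4/7 = 24.0333.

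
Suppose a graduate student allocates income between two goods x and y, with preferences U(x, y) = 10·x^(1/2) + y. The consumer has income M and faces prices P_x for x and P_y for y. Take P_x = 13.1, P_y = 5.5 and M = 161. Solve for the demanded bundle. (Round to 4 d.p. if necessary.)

Thus x* = (5·P_y/P_x)² — independent of M — with the rest of income spent on y.
Plugging in: x* = (5·5.5/13.1)² = 4.4068, y* = 18.7765.

x* = 4.4068, y* = 18.7765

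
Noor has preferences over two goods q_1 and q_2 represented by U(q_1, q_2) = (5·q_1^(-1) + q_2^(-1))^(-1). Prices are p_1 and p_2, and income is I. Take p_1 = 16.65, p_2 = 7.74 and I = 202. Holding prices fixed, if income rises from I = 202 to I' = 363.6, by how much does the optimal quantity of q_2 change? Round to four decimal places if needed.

Δq_2* = 4.8786

MRS = MU_q_1/MU_q_2 = 5·(q_2/q_1)^(2). Set equal to p_1/p_2.
Solve for the ratio: q_2/q_1 = [(1/5)·p_1/p_2]^(0.5).
With the ratio pinned down, the budget gives q_1* = I/(p_1 + p_2·(q_2/q_1)) and q_2* = (q_2/q_1)·q_1*.
Numerically q_2/q_1 = 0.655921, so q_1* = 202/(16.65 + 7.74·0.655921) = 9.2973 and q_2* = 0.655921·9.2973 = 6.0983.
At I' = 363.6: q_2* = 10.9769. Change: 10.9769 − 6.0983 = 4.8786.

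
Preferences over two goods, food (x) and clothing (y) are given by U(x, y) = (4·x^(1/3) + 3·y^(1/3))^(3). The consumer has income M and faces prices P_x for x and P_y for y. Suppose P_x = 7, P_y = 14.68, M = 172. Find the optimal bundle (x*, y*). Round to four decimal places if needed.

x* = 16.9632, y* = 3.6279

MRS = MU_x/MU_y = (4/3)·(y/x)^(2/3). Set equal to P_x/P_y.
Solve for the ratio: y/x = [(3/4)·P_x/P_y]^(1.5).
With the ratio pinned down, the budget gives x* = M/(P_x + P_y·(y/x)) and y* = (y/x)·x*.
Numerically y/x = 0.21387, so x* = 172/(7 + 14.68·0.21387) = 16.9632 and y* = 0.21387·16.9632 = 3.6279.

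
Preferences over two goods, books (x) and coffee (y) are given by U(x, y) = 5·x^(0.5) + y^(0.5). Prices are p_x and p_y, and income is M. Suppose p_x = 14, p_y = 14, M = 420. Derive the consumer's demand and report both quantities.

x* = 28.8462, y* = 1.1538

MRS = MU_x/MU_y = 5·(y/x)^(0.5). Set equal to p_x/p_y.
Solve for the ratio: y/x = [(1/5)·p_x/p_y]^(2).
Substitute y = (y/x)·x into the budget: x* = M/(p_x + p_y·(y/x)).
Numerically y/x = 0.04, so x* = 420/(14 + 14·0.04) = 28.8462 and y* = 0.04·28.8462 = 1.1538.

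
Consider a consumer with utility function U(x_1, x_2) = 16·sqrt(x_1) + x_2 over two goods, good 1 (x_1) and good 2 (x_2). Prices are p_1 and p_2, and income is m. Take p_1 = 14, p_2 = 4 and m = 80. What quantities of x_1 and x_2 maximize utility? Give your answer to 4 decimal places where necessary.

x_1* = 5.2245, x_2* = 1.7143

Utility is quasi-linear in x_2; the FOC for x_1 is 8/√x_1 = p_1/p_2.
Thus x_1* = (8·p_2/p_1)² — independent of m — with the rest of income spent on x_2.
Plugging in: x_1* = (8·4/14)² = 5.2245, x_2* = 1.7143.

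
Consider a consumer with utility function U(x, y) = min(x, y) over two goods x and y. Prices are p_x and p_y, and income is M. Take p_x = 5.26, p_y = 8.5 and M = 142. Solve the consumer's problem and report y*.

With perfect complements, no substitution: consume in ratio x:y = 1:1.
Budget: p_x·x + p_y·x = M, so (p_x + p_y)·x = M.
Demand: x*(p_x,p_y,M) = M/(p_x + p_y), y* = M/(p_x + p_y).
Here 5.26 + 8.5 = 13.76, giving y* = 10.3198.

y* = 10.3198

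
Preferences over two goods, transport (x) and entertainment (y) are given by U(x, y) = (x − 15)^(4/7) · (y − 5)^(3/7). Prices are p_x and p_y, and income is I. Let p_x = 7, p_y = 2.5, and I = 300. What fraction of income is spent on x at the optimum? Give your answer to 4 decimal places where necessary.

This is Cobb-Douglas in (x−15, y−5): tangency gives 4/7·p_y·(y−5) = 3/7·p_x·(x−15).
Substituting into the budget: x* = 15 + 4/7·(I − 15·p_x − 5·p_y)/p_x, and y* = 5 + 3/7·(…)/p_y.
Discretionary income = 300 − 15·7 − 5·2.5 = 182.5; x* = 15 + 4/7·182.5/7 = 29.898; y* = 5 + 3/7·182.5/2.5 = 36.2857.
Expenditure on x: 7·29.898 = 209.2857; share = 0.6976.

share on x = 0.6976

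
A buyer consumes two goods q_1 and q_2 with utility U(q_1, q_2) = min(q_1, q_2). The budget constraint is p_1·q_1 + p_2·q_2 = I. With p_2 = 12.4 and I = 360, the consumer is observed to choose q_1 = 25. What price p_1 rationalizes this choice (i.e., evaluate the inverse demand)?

Leontief preferences: the optimum is at the kink where q_1/1 = q_2/1, i.e. q_2 = q_1.
Budget: p_1·q_1 + p_2·q_1 = I, so (p_1 + p_2)·q_1 = I.
Demand: q_1*(p_1,p_2,I) = I/(p_1 + p_2), q_2* = I/(p_1 + p_2).
Set q_1* = 25 in the demand function and solve for p_1: p_1 = 2.

p_1 = 2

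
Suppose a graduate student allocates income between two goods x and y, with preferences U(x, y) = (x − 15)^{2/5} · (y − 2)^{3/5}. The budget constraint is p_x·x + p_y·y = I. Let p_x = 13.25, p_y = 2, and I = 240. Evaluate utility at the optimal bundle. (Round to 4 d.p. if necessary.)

V = 4.46

After buying the subsistence bundle (15, 2), a share 0.4 of the remaining income goes to x: x* = 15 + 0.4·(I − 15p_x − 2p_y)/p_x.
Discretionary income = 240 − 15·13.25 − 2·2 = 37.25; x* = 15 + 0.4·37.25/13.25 = 16.1245; y* = 2 + 0.6·37.25/2 = 13.175.
Utility at the optimum: U(16.1245, 13.175) = 4.46.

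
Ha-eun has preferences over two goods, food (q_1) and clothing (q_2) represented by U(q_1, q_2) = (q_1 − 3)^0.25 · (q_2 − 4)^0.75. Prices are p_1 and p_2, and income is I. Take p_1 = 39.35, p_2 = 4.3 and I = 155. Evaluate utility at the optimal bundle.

This is Cobb-Douglas in (q_1−3, q_2−4): tangency gives 0.25·p_2·(q_2−4) = 0.75·p_1·(q_1−3).
After buying the subsistence bundle (3, 4), a share 0.25 of the remaining income goes to q_1: q_1* = 3 + 0.25·(I − 3p_1 − 4p_2)/p_1.
Discretionary income = 155 − 3·39.35 − 4·4.3 = 19.75; q_1* = 3 + 0.25·19.75/39.35 = 3.1255; q_2* = 4 + 0.75·19.75/4.3 = 7.4448.
Utility at the optimum: U(3.1255, 7.4448) = 1.5049.

V = 1.5049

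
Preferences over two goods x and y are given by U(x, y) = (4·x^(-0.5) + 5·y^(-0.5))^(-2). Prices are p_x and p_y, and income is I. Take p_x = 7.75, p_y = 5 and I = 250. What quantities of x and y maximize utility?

Substitute y = (y/x)·x into the budget: x* = I/(p_x + p_y·(y/x)).
Numerically y/x = 1.554156, so x* = 250/(7.75 + 5·1.554156) = 16.1074 and y* = 1.554156·16.1074 = 25.0335.

x* = 16.1074, y* = 25.0335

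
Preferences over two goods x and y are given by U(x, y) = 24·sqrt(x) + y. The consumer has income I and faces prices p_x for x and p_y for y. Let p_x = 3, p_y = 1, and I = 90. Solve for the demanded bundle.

x* = 16, y* = 42

Set MRS = p_x/p_y: 12·x^(−1/2) = p_x/p_y.
Thus x* = (12·p_y/p_x)² — independent of I — with the rest of income spent on y.
Plugging in: x* = (12·1/3)² = 16, y* = 42.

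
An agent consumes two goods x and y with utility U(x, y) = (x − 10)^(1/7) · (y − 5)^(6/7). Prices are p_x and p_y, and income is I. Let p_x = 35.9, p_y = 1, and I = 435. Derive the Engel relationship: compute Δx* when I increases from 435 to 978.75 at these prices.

Δx* = 2.1637

Let x' = x−10, y' = y−5. MRS = (1/6)·y'/x' = p_x/p_y.
Substituting into the budget: x* = 10 + 1/7·(I − 10·p_x − 5·p_y)/p_x, and y* = 5 + 6/7·(…)/p_y.
Discretionary income = 435 − 10·35.9 − 5·1 = 71; x* = 10 + 1/7·71/35.9 = 10.2825.
At I' = 978.75: x* = 12.4463. Change: 12.4463 − 10.2825 = 2.1637.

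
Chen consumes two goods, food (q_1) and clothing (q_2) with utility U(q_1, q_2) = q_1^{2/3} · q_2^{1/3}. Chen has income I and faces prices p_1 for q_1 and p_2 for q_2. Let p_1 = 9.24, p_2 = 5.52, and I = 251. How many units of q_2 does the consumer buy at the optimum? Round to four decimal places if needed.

Demand: q_1*(p_1,p_2,I) = 2/3·I/p_1 and q_2* = 1/3·I/p_2.
At p_1=9.24, p_2=5.52, I=251: q_2* = 1/3·251/5.52 = 15.157.

q_2* = 15.157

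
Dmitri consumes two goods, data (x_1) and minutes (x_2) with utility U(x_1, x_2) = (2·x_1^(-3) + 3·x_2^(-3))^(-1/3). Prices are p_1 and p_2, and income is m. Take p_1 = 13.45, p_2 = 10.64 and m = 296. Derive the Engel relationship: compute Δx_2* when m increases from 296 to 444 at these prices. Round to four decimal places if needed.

MU_x_1 ∝ 2·x_1^(-4), MU_x_2 ∝ 3·x_2^(-4), so MRS = (2/3)·(x_2/x_1)^(4) = p_1/p_2.
Hence x_2/x_1 = ((3/2)·p_1/p_2)^(1/(4)), i.e. raised to the 0.25 power.
With the ratio pinned down, the budget gives x_1* = m/(p_1 + p_2·(x_2/x_1)) and x_2* = (x_2/x_1)·x_1*.
Numerically x_2/x_1 = 1.173459, so x_1* = 296/(13.45 + 10.64·1.173459) = 11.4129 and x_2* = 1.173459·11.4129 = 13.3926.
At m' = 444: x_2* = 20.0888. Change: 20.0888 − 13.3926 = 6.6963.

Δx_2* = 6.6963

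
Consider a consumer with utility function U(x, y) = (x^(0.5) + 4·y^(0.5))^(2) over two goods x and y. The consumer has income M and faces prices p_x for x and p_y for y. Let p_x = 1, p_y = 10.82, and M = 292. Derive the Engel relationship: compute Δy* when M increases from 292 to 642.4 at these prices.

Δy* = 19.3196

MU_x ∝ x^(-0.5), MU_y ∝ 4·y^(-0.5), so MRS = (1/4)·(y/x)^(0.5) = p_x/p_y.
Hence y/x = (4·p_x/p_y)^(1/(0.5)), i.e. raised to the 2 power.
With the ratio pinned down, the budget gives x* = M/(p_x + p_y·(y/x)) and y* = (y/x)·x*.
Numerically y/x = 0.136668, so x* = 292/(1 + 10.82·0.136668) = 117.8016 and y* = 0.136668·117.8016 = 16.0997.
At M' = 642.4: y* = 35.4193. Change: 35.4193 − 16.0997 = 19.3196.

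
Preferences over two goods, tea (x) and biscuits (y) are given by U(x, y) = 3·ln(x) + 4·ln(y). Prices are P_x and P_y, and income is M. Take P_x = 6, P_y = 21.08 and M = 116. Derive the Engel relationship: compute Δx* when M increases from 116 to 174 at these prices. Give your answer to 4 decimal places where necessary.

Δx* = 4.1429

The MRS is (3/4)·y/x. Set MRS = P_x/P_y.
Rearranging, P_y·y = (4/3)·P_x·x. Substituting into the budget gives P_x·x·(1 + (4/3)) = M.
Demand: x*(P_x,P_y,M) = 3/7·M/P_x and y* = 4/7·M/P_y.
At P_x=6, P_y=21.08, M=116: x* = 3/7·116/6 = 8.2857.
At M' = 174: x* = 12.4286. Change: 12.4286 − 8.2857 = 4.1429.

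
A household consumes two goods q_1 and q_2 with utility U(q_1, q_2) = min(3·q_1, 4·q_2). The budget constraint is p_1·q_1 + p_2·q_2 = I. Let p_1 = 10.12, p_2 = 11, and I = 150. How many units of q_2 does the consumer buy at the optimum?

q_2* = 6.1241

With perfect complements, no substitution: consume in ratio q_1:q_2 = 4:3.
Budget: p_1·q_1 + p_2·(3/4)·q_1 = I, so (4·p_1 + 3·p_2)·q_1 = 4·I.
Demand: q_1*(p_1,p_2,I) = 4·I/(4·p_1 + 3·p_2), q_2* = 3·I/(4·p_1 + 3·p_2).
Here 4·10.12 + 3·11 = 73.48, giving q_2* = 6.1241.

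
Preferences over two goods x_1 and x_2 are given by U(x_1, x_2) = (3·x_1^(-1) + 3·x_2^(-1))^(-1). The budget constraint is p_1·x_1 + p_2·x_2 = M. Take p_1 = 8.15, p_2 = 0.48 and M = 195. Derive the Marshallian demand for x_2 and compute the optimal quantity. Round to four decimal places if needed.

MU_x_1 ∝ 3·x_1^(-2), MU_x_2 ∝ 3·x_2^(-2), so MRS = (x_2/x_1)^(2) = p_1/p_2.
Hence x_2/x_1 = (p_1/p_2)^(1/(2)), i.e. raised to the 0.5 power.
Substitute x_2 = (x_2/x_1)·x_1 into the budget: x_1* = M/(p_1 + p_2·(x_2/x_1)).
Numerically x_2/x_1 = 4.120578, so x_1* = 195/(8.15 + 0.48·4.120578) = 19.2538 and x_2* = 4.120578·19.2538 = 79.3367.

x_2* = 79.3367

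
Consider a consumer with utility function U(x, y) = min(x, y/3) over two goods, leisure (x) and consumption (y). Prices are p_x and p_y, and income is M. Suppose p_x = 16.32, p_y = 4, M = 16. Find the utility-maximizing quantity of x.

Leontief preferences: the optimum is at the kink where x/1 = y/3, i.e. y = 3·x.
Budget: p_x·x + p_y·3·x = M, so (p_x + 3·p_y)·x = M.
Demand: x*(p_x,p_y,M) = M/(p_x + 3·p_y), y* = 3·M/(p_x + 3·p_y).
Here 16.32 + 3·4 = 28.32, giving x* = 0.565.

x* = 0.565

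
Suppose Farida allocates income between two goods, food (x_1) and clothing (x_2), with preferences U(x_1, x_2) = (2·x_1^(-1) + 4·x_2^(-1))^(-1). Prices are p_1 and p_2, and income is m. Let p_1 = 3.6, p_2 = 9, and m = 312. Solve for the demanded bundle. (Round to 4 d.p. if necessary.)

x_1* = 26.7815, x_2* = 23.9541

MRS = MU_x_1/MU_x_2 = (1/2)·(x_2/x_1)^(2). Set equal to p_1/p_2.
Solve for the ratio: x_2/x_1 = [2·p_1/p_2]^(0.5).
With the ratio pinned down, the budget gives x_1* = m/(p_1 + p_2·(x_2/x_1)) and x_2* = (x_2/x_1)·x_1*.
Numerically x_2/x_1 = 0.894427, so x_1* = 312/(3.6 + 9·0.894427) = 26.7815 and x_2* = 0.894427·26.7815 = 23.9541.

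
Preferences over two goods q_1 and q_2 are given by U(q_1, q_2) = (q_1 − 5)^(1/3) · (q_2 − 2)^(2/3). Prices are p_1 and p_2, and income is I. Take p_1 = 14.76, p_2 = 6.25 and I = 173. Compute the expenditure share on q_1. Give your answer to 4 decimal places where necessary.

MRS = (1/2)·(q_2−2)/(q_1−5). Tangency with p_1/p_2 gives q_2−2 = 2·(p_1/p_2)·(q_1−5).
After buying the subsistence bundle (5, 2), a share 1/3 of the remaining income goes to q_1: q_1* = 5 + 1/3·(I − 5p_1 − 2p_2)/p_1.
Discretionary income = 173 − 5·14.76 − 2·6.25 = 86.7; q_1* = 5 + 1/3·86.7/14.76 = 6.958; q_2* = 2 + 2/3·86.7/6.25 = 11.248.
Expenditure on q_1: 14.76·6.958 = 102.7; share = 0.5936.

share on q_1 = 0.5936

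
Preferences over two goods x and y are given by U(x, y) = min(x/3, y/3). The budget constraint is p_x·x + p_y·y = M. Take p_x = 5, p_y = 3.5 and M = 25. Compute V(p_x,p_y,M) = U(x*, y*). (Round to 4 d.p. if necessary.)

With perfect complements, no substitution: consume in ratio x:y = 3:3.
Budget: p_x·x + p_y·x = M, so (3·p_x + 3·p_y)·x = 3·M.
Demand: x*(p_x,p_y,M) = 3·M/(3·p_x + 3·p_y), y* = 3·M/(3·p_x + 3·p_y).
Here 3·5 + 3·3.5 = 25.5, giving x* = 2.9412 and y* = 2.9412.
Utility at the optimum: U(2.9412, 2.9412) = 0.9804.

V = 0.9804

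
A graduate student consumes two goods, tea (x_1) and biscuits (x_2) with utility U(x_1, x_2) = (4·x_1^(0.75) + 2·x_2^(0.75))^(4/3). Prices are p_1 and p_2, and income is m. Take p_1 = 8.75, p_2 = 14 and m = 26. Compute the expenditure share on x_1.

share on x_1 = 0.985

From the CES first-order condition, 2·(x_2/x_1)^(0.25) = p_1/p_2.
Solve for the ratio: x_2/x_1 = [(1/2)·p_1/p_2]^(4).
Substitute x_2 = (x_2/x_1)·x_1 into the budget: x_1* = m/(p_1 + p_2·(x_2/x_1)).
Numerically x_2/x_1 = 0.009537, so x_1* = 26/(8.75 + 14·0.009537) = 2.9268 and x_2* = 0.009537·2.9268 = 0.0279.
Expenditure on x_1: 8.75·2.9268 = 25.6092; share = 0.985.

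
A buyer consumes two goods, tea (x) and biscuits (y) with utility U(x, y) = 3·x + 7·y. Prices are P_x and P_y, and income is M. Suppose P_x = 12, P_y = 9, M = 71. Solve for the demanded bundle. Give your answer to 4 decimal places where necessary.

Linear utility — the consumer picks whichever good has higher MU/price: 3/12 = 0.25 vs 7/9 = 0.7778.
y gives more utility per dollar, so spend all income on y: y* = M/P_y, x* = 0.
Numerically: x* = 0, y* = 7.8889.

x* = 0, y* = 7.8889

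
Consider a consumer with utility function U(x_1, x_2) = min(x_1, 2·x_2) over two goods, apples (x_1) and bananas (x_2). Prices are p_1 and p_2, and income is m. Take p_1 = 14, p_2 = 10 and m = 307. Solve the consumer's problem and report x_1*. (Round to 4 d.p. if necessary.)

x_1* = 16.1579

With perfect complements, no substitution: consume in ratio x_1:x_2 = 2:1.
Budget: p_1·x_1 + p_2·(1/2)·x_1 = m, so (2·p_1 + p_2)·x_1 = 2·m.
Demand: x_1*(p_1,p_2,m) = 2·m/(2·p_1 + p_2), x_2* = m/(2·p_1 + p_2).
Here 2·14 + 10 = 38, giving x_1* = 16.1579.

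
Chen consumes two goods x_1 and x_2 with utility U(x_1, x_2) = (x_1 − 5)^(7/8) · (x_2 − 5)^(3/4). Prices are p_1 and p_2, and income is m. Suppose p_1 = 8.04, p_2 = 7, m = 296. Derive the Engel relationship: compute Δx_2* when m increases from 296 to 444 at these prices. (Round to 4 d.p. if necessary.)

Δx_2* = 9.7582

Let x_1' = x_1−5, x_2' = x_2−5. MRS = (7/6)·x_2'/x_1' = p_1/p_2.
Substituting into the budget: x_1* = 5 + 7/13·(m − 5·p_1 − 5·p_2)/p_1, and x_2* = 5 + 6/13·(…)/p_2.
Discretionary income = 296 − 5·8.04 − 5·7 = 220.8; x_2* = 5 + 6/13·220.8/7 = 19.5582.
At m' = 444: x_2* = 29.3165. Change: 29.3165 − 19.5582 = 9.7582.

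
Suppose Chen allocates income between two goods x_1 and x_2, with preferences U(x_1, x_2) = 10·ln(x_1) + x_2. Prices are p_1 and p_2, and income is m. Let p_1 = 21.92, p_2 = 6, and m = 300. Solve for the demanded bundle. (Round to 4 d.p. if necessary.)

x_1* = 2.7372, x_2* = 40

Set MRS = p_1/p_2: (10/x_1)/1 = p_1/p_2.
So x_1*(p_1,p_2) = 10·p_2/p_1, independent of income; and x_2* = (m − 10·p_2)/p_2.
At the given prices: x_1* = 10·6/21.92 = 2.7372, and x_2* = 40.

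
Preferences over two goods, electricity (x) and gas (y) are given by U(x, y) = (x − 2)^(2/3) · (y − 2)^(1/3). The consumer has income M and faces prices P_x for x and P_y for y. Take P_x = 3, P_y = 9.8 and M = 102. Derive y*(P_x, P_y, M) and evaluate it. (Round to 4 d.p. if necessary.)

y* = 4.5986

Substituting into the budget: x* = 2 + 2/3·(M − 2·P_x − 2·P_y)/P_x, and y* = 2 + 1/3·(…)/P_y.
Discretionary income = 102 − 2·3 − 2·9.8 = 76.4; y* = 2 + 1/3·76.4/9.8 = 4.5986.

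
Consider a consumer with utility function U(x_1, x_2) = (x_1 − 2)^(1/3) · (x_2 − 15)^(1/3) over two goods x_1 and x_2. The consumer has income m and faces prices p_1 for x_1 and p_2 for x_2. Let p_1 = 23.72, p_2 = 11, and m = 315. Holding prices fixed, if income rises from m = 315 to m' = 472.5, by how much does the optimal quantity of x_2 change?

Δx_2* = 7.1591

Let x_1' = x_1−2, x_2' = x_2−15. MRS = x_2'/x_1' = p_1/p_2.
Substituting into the budget: x_1* = 2 + 0.5·(m − 2·p_1 − 15·p_2)/p_1, and x_2* = 15 + 0.5·(…)/p_2.
Discretionary income = 315 − 2·23.72 − 15·11 = 102.56; x_2* = 15 + 0.5·102.56/11 = 19.6618.
At m' = 472.5: x_2* = 26.8209. Change: 26.8209 − 19.6618 = 7.1591.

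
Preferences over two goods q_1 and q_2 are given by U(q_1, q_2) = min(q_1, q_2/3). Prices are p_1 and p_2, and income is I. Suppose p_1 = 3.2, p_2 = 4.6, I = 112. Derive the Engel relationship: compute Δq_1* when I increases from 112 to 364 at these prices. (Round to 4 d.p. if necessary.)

With perfect complements, no substitution: consume in ratio q_1:q_2 = 1:3.
Budget: p_1·q_1 + p_2·3·q_1 = I, so (p_1 + 3·p_2)·q_1 = I.
Demand: q_1*(p_1,p_2,I) = I/(p_1 + 3·p_2), q_2* = 3·I/(p_1 + 3·p_2).
Here 3.2 + 3·4.6 = 17, giving q_1* = 6.5882.
At I' = 364: q_1* = 21.4118. Change: 21.4118 − 6.5882 = 14.8235.

Δq_1* = 14.8235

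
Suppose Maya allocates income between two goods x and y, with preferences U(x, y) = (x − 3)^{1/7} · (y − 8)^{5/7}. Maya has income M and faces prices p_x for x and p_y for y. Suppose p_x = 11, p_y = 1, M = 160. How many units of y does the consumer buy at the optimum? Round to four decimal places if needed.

y* = 107.1667

Let x' = x−3, y' = y−8. MRS = (1/5)·y'/x' = p_x/p_y.
Substituting into the budget: x* = 3 + 1/6·(M − 3·p_x − 8·p_y)/p_x, and y* = 8 + 5/6·(…)/p_y.
Discretionary income = 160 − 3·11 − 8·1 = 119; y* = 8 + 5/6·119/1 = 107.1667.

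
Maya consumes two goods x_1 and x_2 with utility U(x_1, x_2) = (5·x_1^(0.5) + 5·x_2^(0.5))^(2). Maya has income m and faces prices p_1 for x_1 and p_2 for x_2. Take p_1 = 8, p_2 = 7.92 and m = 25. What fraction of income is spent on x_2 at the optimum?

share on x_2 = 0.5025

Substitute x_2 = (x_2/x_1)·x_1 into the budget: x_1* = m/(p_1 + p_2·(x_2/x_1)).
Numerically x_2/x_1 = 1.020304, so x_1* = 25/(8 + 7.92·1.020304) = 1.5546 and x_2* = 1.020304·1.5546 = 1.5862.
Expenditure on x_2: 7.92·1.5862 = 12.5628; share = 0.5025.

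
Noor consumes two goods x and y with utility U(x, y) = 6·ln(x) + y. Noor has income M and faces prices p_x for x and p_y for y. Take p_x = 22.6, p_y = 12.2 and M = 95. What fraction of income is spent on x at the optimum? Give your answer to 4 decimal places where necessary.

MU_x = 6/x, MU_y = 1. Tangency: 6/x = p_x/p_y.
So x*(p_x,p_y) = 6·p_y/p_x, independent of income; and y* = (M − 6·p_y)/p_y.
At the given prices: x* = 6·12.2/22.6 = 3.2389, and y* = 1.7869.
Expenditure on x: 22.6·3.2389 = 73.2; share = 0.7705.

share on x = 0.7705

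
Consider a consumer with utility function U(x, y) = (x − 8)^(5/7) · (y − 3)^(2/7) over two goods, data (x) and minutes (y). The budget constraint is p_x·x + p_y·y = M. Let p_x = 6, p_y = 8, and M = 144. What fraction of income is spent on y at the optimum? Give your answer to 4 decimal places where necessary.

share on y = 0.3095

This is Cobb-Douglas in (x−8, y−3): tangency gives 5/7·p_y·(y−3) = 2/7·p_x·(x−8).
Substituting into the budget: x* = 8 + 5/7·(M − 8·p_x − 3·p_y)/p_x, and y* = 3 + 2/7·(…)/p_y.
Discretionary income = 144 − 8·6 − 3·8 = 72; x* = 8 + 5/7·72/6 = 16.5714; y* = 3 + 2/7·72/8 = 5.5714.
Expenditure on y: 8·5.5714 = 44.5714; share = 0.3095.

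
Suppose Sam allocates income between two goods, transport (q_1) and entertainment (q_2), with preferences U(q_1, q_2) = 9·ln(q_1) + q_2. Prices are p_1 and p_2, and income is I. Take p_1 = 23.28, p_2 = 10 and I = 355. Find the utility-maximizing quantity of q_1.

q_1* = 3.866

MU_q_1 = 9/q_1, MU_q_2 = 1. Tangency: 9/q_1 = p_1/p_2.
So q_1*(p_1,p_2) = 9·p_2/p_1, independent of income; and q_2* = (I − 9·p_2)/p_2.
At the given prices: q_1* = 9·10/23.28 = 3.866.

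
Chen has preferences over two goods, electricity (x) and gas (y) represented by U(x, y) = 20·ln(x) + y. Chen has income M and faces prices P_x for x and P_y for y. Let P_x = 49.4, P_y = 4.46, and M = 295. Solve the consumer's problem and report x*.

x* = 1.8057

Set MRS = P_x/P_y: (20/x)/1 = P_x/P_y.
So x*(P_x,P_y) = 20·P_y/P_x, independent of income; and y* = (M − 20·P_y)/P_y.
At the given prices: x* = 20·4.46/49.4 = 1.8057.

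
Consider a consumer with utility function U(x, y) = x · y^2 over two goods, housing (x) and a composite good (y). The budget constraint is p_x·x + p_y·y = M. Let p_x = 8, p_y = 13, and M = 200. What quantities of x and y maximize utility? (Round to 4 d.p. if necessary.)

x* = 8.3333, y* = 10.2564

The MRS is (1/2)·y/x. Set MRS = p_x/p_y.
So p_y·y = 2·p_x·x; combined with the budget, a share 1/3 of income goes to x.
Demand: x*(p_x,p_y,M) = 1/3·M/p_x and y* = 2/3·M/p_y.
At p_x=8, p_y=13, M=200: x* = 1/3·200/8 = 8.3333, y* = 10.2564.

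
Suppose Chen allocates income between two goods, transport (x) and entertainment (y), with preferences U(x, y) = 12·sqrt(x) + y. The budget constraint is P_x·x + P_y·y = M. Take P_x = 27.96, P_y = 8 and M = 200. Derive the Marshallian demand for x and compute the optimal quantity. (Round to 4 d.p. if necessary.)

Utility is quasi-linear in y; the FOC for x is 6/√x = P_x/P_y.
Solve: √x = 6·P_y/P_x, so x*(P_x,P_y) = (6·P_y/P_x)², and y* = (M − P_x·x*)/P_y.
Plugging in: x* = (6·8/27.96)² = 2.9472.

x* = 2.9472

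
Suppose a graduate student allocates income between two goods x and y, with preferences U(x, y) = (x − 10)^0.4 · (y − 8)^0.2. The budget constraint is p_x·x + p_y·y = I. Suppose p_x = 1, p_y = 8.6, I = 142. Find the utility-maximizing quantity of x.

MRS = 2·(y−8)/(x−10). Tangency with p_x/p_y gives y−8 = (1/2)·(p_x/p_y)·(x−10).
Substituting into the budget: x* = 10 + 2/3·(I − 10·p_x − 8·p_y)/p_x, and y* = 8 + 1/3·(…)/p_y.
Discretionary income = 142 − 10·1 − 8·8.6 = 63.2; x* = 10 + 2/3·63.2/1 = 52.1333.

x* = 52.1333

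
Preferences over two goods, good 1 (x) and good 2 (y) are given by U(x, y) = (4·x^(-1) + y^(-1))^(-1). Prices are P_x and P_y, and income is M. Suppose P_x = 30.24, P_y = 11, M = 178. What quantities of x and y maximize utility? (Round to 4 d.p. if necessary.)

MU_x ∝ 4·x^(-2), MU_y ∝ y^(-2), so MRS = 4·(y/x)^(2) = P_x/P_y.
Solve for the ratio: y/x = [(1/4)·P_x/P_y]^(0.5).
Substitute y = (y/x)·x into the budget: x* = M/(P_x + P_y·(y/x)).
Numerically y/x = 0.829019, so x* = 178/(30.24 + 11·0.829019) = 4.5224 and y* = 0.829019·4.5224 = 3.7492.

x* = 4.5224, y* = 3.7492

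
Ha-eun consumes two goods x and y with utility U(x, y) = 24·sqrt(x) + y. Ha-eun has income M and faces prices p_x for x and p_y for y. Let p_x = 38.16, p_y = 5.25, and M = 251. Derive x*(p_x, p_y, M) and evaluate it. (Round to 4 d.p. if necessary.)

Utility is quasi-linear in y; the FOC for x is 12/√x = p_x/p_y.
Solve: √x = 12·p_y/p_x, so x*(p_x,p_y) = (12·p_y/p_x)², and y* = (M − p_x·x*)/p_y.
Plugging in: x* = (12·5.25/38.16)² = 2.7256.

x* = 2.7256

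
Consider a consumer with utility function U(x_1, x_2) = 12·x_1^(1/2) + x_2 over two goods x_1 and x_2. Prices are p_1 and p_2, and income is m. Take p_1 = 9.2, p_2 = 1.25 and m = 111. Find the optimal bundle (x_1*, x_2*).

Solve: √x_1 = 6·p_2/p_1, so x_1*(p_1,p_2) = (6·p_2/p_1)², and x_2* = (m − p_1·x_1*)/p_2.
Plugging in: x_1* = (6·1.25/9.2)² = 0.6646, x_2* = 83.9087.

x_1* = 0.6646, x_2* = 83.9087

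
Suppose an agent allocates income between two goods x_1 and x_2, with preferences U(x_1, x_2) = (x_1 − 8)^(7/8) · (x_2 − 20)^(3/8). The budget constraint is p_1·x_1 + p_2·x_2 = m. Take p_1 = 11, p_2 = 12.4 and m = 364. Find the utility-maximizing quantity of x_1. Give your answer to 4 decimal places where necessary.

x_1* = 9.7818

MRS = (7/3)·(x_2−20)/(x_1−8). Tangency with p_1/p_2 gives x_2−20 = (3/7)·(p_1/p_2)·(x_1−8).
After buying the subsistence bundle (8, 20), a share 0.7 of the remaining income goes to x_1: x_1* = 8 + 0.7·(m − 8p_1 − 20p_2)/p_1.
Discretionary income = 364 − 8·11 − 20·12.4 = 28; x_1* = 8 + 0.7·28/11 = 9.7818.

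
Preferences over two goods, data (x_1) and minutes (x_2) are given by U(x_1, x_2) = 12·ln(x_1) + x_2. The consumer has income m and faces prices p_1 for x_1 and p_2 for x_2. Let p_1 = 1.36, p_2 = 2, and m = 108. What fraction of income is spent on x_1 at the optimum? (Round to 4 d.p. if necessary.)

share on x_1 = 0.2222

MU_x_1 = 12/x_1, MU_x_2 = 1. Tangency: 12/x_1 = p_1/p_2.
So x_1*(p_1,p_2) = 12·p_2/p_1, independent of income; and x_2* = (m − 12·p_2)/p_2.
At the given prices: x_1* = 12·2/1.36 = 17.6471, and x_2* = 42.
Expenditure on x_1: 1.36·17.6471 = 24; share = 0.2222.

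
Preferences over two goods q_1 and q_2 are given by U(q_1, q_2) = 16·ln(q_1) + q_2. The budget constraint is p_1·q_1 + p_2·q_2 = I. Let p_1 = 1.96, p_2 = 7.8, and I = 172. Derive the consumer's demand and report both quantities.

q_1* = 63.6735, q_2* = 6.0513

Set MRS = p_1/p_2: (16/q_1)/1 = p_1/p_2.
So q_1*(p_1,p_2) = 16·p_2/p_1, independent of income; and q_2* = (I − 16·p_2)/p_2.
At the given prices: q_1* = 16·7.8/1.96 = 63.6735, and q_2* = 6.0513.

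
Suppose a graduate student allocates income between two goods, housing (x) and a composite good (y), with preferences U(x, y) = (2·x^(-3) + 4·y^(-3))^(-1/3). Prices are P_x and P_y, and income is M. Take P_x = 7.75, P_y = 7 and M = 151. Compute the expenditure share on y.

Numerically y/x = 1.219856, so x* = 151/(7.75 + 7·1.219856) = 9.2701 and y* = 1.219856·9.2701 = 11.3081.
Expenditure on y: 7·11.3081 = 79.157; share = 0.5242.

share on y = 0.5242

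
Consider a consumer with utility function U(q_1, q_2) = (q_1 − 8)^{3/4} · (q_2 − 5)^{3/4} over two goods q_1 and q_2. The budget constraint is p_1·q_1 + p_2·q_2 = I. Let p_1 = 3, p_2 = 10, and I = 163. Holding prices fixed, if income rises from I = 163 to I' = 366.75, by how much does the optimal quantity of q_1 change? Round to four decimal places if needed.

Δq_1* = 33.9583

Let q_1' = q_1−8, q_2' = q_2−5. MRS = q_2'/q_1' = p_1/p_2.
After buying the subsistence bundle (8, 5), a share 0.5 of the remaining income goes to q_1: q_1* = 8 + 0.5·(I − 8p_1 − 5p_2)/p_1.
Discretionary income = 163 − 8·3 − 5·10 = 89; q_1* = 8 + 0.5·89/3 = 22.8333.
At I' = 366.75: q_1* = 56.7917. Change: 56.7917 − 22.8333 = 33.9583.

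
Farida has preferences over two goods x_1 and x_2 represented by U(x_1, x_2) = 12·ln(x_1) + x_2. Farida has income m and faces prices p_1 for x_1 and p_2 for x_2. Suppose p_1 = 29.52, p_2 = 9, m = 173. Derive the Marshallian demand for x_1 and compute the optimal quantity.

x_1* = 3.6585

Set MRS = p_1/p_2: (12/x_1)/1 = p_1/p_2.
So x_1*(p_1,p_2) = 12·p_2/p_1, independent of income; and x_2* = (m − 12·p_2)/p_2.
At the given prices: x_1* = 12·9/29.52 = 3.6585.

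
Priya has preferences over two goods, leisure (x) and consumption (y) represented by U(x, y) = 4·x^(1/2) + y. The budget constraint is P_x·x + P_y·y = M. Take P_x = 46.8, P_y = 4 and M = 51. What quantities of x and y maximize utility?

x* = 0.0292, y* = 12.4081

MU_x = 2/√x, MU_y = 1. Tangency: 2/√x = P_x/P_y.
Solve: √x = 2·P_y/P_x, so x*(P_x,P_y) = (2·P_y/P_x)², and y* = (M − P_x·x*)/P_y.
Plugging in: x* = (2·4/46.8)² = 0.0292, y* = 12.4081.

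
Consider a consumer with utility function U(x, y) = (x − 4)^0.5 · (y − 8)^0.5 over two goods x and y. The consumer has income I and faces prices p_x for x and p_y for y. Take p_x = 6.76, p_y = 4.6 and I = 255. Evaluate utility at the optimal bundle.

V = 17.1402

Discretionary income = 255 − 4·6.76 − 8·4.6 = 191.16; x* = 4 + 0.5·191.16/6.76 = 18.1391; y* = 8 + 0.5·191.16/4.6 = 28.7783.
Utility at the optimum: U(18.1391, 28.7783) = 17.1402.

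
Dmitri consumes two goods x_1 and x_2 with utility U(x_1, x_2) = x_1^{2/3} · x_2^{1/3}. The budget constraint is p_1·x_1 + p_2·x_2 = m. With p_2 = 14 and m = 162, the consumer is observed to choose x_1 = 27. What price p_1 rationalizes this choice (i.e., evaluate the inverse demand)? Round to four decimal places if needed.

p_1 = 4

The MRS is 2·x_2/x_1. Set MRS = p_1/p_2.
Rearranging, p_2·x_2 = (1/2)·p_1·x_1. Substituting into the budget gives p_1·x_1·(1 + (1/2)) = m.
Demand: x_1*(p_1,p_2,m) = 2/3·m/p_1 and x_2* = 1/3·m/p_2.
Set x_1* = 27 in the demand function and solve for p_1: p_1 = 4.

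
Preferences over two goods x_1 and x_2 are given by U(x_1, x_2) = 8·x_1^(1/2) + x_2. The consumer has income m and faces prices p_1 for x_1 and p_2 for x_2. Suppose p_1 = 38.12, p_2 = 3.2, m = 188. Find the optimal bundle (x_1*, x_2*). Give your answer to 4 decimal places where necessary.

MU_x_1 = 4/√x_1, MU_x_2 = 1. Tangency: 4/√x_1 = p_1/p_2.
Thus x_1* = (4·p_2/p_1)² — independent of m — with the rest of income spent on x_2.
Plugging in: x_1* = (4·3.2/38.12)² = 0.1127, x_2* = 57.4069.

x_1* = 0.1127, x_2* = 57.4069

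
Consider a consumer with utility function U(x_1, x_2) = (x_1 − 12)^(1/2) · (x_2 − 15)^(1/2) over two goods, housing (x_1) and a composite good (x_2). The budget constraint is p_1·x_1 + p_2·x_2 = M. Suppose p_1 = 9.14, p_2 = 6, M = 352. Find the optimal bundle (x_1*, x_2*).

x_1* = 20.3326, x_2* = 27.6933

Substituting into the budget: x_1* = 12 + 0.5·(M − 12·p_1 − 15·p_2)/p_1, and x_2* = 15 + 0.5·(…)/p_2.
Discretionary income = 352 − 12·9.14 − 15·6 = 152.32; x_1* = 12 + 0.5·152.32/9.14 = 20.3326; x_2* = 15 + 0.5·152.32/6 = 27.6933.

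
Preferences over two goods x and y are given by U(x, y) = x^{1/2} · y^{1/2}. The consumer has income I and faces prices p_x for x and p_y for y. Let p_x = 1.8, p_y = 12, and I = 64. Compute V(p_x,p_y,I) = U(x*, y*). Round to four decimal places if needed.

At p_x=1.8, p_y=12, I=64: x* = 0.5·64/1.8 = 17.7778, y* = 2.6667.
Utility at the optimum: U(17.7778, 2.6667) = 6.8853.

V = 6.8853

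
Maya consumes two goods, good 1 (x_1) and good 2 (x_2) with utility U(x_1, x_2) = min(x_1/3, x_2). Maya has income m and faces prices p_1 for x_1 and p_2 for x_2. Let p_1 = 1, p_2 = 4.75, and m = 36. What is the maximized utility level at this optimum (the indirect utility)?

Here 3·1 + 4.75 = 7.75, giving x_1* = 13.9355 and x_2* = 4.6452.
Utility at the optimum: U(13.9355, 4.6452) = 4.6452.

V = 4.6452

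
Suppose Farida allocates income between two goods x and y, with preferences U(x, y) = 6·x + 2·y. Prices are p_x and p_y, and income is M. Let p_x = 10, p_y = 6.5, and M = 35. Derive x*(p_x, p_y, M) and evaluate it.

Linear utility — the consumer picks whichever good has higher MU/price: 6/10 = 0.6 vs 2/6.5 = 0.3077.
x gives more utility per dollar, so spend all income on x: x* = M/p_x, y* = 0.
Numerically: x* = 3.5, y* = 0.

x* = 3.5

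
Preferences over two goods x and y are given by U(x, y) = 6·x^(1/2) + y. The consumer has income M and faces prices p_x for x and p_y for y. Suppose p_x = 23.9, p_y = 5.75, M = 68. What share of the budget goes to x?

Thus x* = (3·p_y/p_x)² — independent of M — with the rest of income spent on y.
Plugging in: x* = (3·5.75/23.9)² = 0.5209, y* = 9.6608.
Expenditure on x: 23.9·0.5209 = 12.4503; share = 0.1831.

share on x = 0.1831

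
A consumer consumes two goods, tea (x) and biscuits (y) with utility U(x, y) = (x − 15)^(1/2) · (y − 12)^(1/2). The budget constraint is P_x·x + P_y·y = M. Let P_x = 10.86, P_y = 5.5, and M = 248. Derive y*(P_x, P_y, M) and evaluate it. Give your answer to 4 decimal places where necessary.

y* = 13.7364

Let x' = x−15, y' = y−12. MRS = y'/x' = P_x/P_y.
After buying the subsistence bundle (15, 12), a share 0.5 of the remaining income goes to x: x* = 15 + 0.5·(M − 15P_x − 12P_y)/P_x.
Discretionary income = 248 − 15·10.86 − 12·5.5 = 19.1; y* = 12 + 0.5·19.1/5.5 = 13.7364.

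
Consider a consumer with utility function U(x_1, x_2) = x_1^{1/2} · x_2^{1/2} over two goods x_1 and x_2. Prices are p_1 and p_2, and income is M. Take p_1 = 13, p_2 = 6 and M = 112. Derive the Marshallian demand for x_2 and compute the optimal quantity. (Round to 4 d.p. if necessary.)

x_2* = 9.3333

Tangency: MRS = x_2/x_1 = p_1/p_2.
So 0.5·p_2·x_2 = 0.5·p_1·x_1; combined with the budget, a share 0.5 of income goes to x_1.
Demand: x_1*(p_1,p_2,M) = 0.5·M/p_1 and x_2* = 0.5·M/p_2.
At p_1=13, p_2=6, M=112: x_2* = 0.5·112/6 = 9.3333.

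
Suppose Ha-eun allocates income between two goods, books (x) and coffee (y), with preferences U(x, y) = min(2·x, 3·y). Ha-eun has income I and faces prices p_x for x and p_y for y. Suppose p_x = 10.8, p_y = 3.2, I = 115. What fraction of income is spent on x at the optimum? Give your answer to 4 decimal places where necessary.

share on x = 0.8351

Leontief preferences: the optimum is at the kink where x/3 = y/2, i.e. y = (2/3)·x.
Budget: p_x·x + p_y·(2/3)·x = I, so (3·p_x + 2·p_y)·x = 3·I.
Demand: x*(p_x,p_y,I) = 3·I/(3·p_x + 2·p_y), y* = 2·I/(3·p_x + 2·p_y).
Here 3·10.8 + 2·3.2 = 38.8, giving x* = 8.8918 and y* = 5.9278.
Expenditure on x: 10.8·8.8918 = 96.0309; share = 0.8351.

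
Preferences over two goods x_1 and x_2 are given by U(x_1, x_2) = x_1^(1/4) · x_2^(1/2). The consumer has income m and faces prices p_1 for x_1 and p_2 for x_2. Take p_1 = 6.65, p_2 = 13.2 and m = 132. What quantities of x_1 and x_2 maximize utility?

MU_x_1/MU_x_2 = (0.25·x_2)/(0.5·x_1); tangency sets this equal to p_1/p_2.
Rearranging, p_2·x_2 = 2·p_1·x_1. Substituting into the budget gives p_1·x_1·(1 + 2) = m.
Demand: x_1*(p_1,p_2,m) = 1/3·m/p_1 and x_2* = 2/3·m/p_2.
At p_1=6.65, p_2=13.2, m=132: x_1* = 1/3·132/6.65 = 6.6165, x_2* = 6.6667.

x_1* = 6.6165, x_2* = 6.6667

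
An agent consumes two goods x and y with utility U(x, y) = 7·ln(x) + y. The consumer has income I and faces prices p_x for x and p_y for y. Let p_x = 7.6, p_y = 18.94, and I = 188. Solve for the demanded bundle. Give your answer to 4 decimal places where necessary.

MU_x = 7/x, MU_y = 1. Tangency: 7/x = p_x/p_y.
So x*(p_x,p_y) = 7·p_y/p_x, independent of income; and y* = (I − 7·p_y)/p_y.
At the given prices: x* = 7·18.94/7.6 = 17.4447, and y* = 2.9261.

x* = 17.4447, y* = 2.9261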